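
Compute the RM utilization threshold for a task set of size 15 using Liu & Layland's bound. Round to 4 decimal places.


Compute 2^(1/15) = 1.0472941228
Subtract 1: 1.0472941228 - 1 = 0.0472941228
Multiply by n: 15 * 0.0472941228 = 0.7094118420
Round to 4 dp: 0.7094

0.7094


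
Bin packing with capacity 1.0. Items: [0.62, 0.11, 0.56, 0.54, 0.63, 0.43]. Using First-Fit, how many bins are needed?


Place items sequentially using First-Fit:
  Item 0.62 -> new Bin 1
  Item 0.11 -> Bin 1 (now 0.73)
  Item 0.56 -> new Bin 2
  Item 0.54 -> new Bin 3
  Item 0.63 -> new Bin 4
  Item 0.43 -> Bin 2 (now 0.99)
Total bins used = 4

4


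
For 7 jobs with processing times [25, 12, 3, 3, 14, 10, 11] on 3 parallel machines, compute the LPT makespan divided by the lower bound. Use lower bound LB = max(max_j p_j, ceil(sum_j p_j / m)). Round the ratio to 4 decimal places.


LPT order: [25, 14, 12, 11, 10, 3, 3]
Machine loads after assignment: [25, 27, 26]
LPT makespan = 27
Lower bound = max(max_job, ceil(total/3)) = max(25, 26) = 26
Ratio = 27 / 26 = 1.0385

1.0385


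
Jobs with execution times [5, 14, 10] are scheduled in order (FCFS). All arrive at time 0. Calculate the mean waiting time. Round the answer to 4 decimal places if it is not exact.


FCFS order (as given): [5, 14, 10]
Waiting times:
  Job 1: wait = 0
  Job 2: wait = 5
  Job 3: wait = 19
Sum of waiting times = 24
Average waiting time = 24/3 = 8.0

8.0


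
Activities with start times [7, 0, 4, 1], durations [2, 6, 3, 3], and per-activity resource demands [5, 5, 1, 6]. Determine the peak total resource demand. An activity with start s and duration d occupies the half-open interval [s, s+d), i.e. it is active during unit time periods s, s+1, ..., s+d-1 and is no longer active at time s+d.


Each activity i is active on [start_i, start_i + duration_i).
Compute total resource usage per time slot:
  t=0: active resources = [5], total = 5
  t=1: active resources = [5, 6], total = 11
  t=2: active resources = [5, 6], total = 11
  t=3: active resources = [5, 6], total = 11
  t=4: active resources = [5, 1], total = 6
  t=5: active resources = [5, 1], total = 6
  t=6: active resources = [1], total = 1
  t=7: active resources = [5], total = 5
  t=8: active resources = [5], total = 5
Peak resource demand = 11

11


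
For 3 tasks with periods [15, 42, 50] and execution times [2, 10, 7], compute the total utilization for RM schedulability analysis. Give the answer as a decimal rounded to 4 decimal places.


Compute individual utilizations (exact fractions):
  Task 1: C/T = 2/15 (approx. 0.1333)
  Task 2: C/T = 10/42 = 5/21 (approx. 0.2381)
  Task 3: C/T = 7/50 (approx. 0.14)
Total utilization U = 2/15 + 5/21 + 7/50 = 179/350
Rounded to 4 decimal places: U = 0.5114
RM (Liu & Layland) bound for 3 tasks = 0.779763; compare with U = 179/350 (approx. 0.511429)
U <= bound, so schedulable by RM sufficient condition.

0.5114


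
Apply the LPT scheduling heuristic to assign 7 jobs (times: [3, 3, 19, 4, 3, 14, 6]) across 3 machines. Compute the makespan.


Sort jobs in decreasing order (LPT): [19, 14, 6, 4, 3, 3, 3]
Assign each job to the least loaded machine:
  Machine 1: jobs [19], load = 19
  Machine 2: jobs [14, 3], load = 17
  Machine 3: jobs [6, 4, 3, 3], load = 16
Makespan = max load = 19

19


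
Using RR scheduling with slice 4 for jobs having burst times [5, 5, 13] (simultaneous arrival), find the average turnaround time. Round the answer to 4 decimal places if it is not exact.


Time quantum = 4
Execution trace:
  J1 runs 4 units, time = 4
  J2 runs 4 units, time = 8
  J3 runs 4 units, time = 12
  J1 runs 1 units, time = 13
  J2 runs 1 units, time = 14
  J3 runs 4 units, time = 18
  J3 runs 4 units, time = 22
  J3 runs 1 units, time = 23
Finish times: [13, 14, 23]
Average turnaround = 50/3 = 16.6667

16.6667


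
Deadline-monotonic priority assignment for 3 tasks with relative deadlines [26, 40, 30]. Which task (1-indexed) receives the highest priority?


Sort tasks by relative deadline (ascending):
  Task 1: deadline = 26
  Task 3: deadline = 30
  Task 2: deadline = 40
Priority order (highest first): [1, 3, 2]
Highest priority task = 1

1


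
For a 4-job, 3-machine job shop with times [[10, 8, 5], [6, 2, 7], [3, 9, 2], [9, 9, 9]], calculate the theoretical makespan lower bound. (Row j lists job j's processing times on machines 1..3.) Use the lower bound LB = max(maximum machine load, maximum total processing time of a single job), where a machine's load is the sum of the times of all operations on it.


Machine loads:
  Machine 1: 10 + 6 + 3 + 9 = 28
  Machine 2: 8 + 2 + 9 + 9 = 28
  Machine 3: 5 + 7 + 2 + 9 = 23
Max machine load = 28
Job totals:
  Job 1: 23
  Job 2: 15
  Job 3: 14
  Job 4: 27
Max job total = 27
Lower bound = max(28, 27) = 28

28


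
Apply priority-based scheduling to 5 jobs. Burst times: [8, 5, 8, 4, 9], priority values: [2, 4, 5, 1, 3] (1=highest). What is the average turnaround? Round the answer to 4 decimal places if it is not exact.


Sort by priority (ascending = highest first):
Order: [(1, 4), (2, 8), (3, 9), (4, 5), (5, 8)]
Completion times:
  Priority 1, burst=4, C=4
  Priority 2, burst=8, C=12
  Priority 3, burst=9, C=21
  Priority 4, burst=5, C=26
  Priority 5, burst=8, C=34
Average turnaround = 97/5 = 19.4

19.4


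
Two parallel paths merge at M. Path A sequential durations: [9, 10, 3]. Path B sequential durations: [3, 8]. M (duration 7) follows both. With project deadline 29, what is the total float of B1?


Forward pass: ES(B1) = sum of predecessors on chain B = 0
EF = ES + duration = 0 + 3 = 3
Backward pass: LF(M) = deadline = 29; LS(M) = 29 - 7 = 22
LF(B1) = LS(M) - sum(successors on chain B) = 22 - 8 = 14
LS = LF - duration = 14 - 3 = 11
Total float = LS - ES = 11 - 0 = 11

11


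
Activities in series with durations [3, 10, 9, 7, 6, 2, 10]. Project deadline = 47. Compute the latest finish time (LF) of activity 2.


LF(activity 2) = deadline - sum of successor durations
Successors: activities 3 through 7 with durations [9, 7, 6, 2, 10]
Sum of successor durations = 34
LF = 47 - 34 = 13

13


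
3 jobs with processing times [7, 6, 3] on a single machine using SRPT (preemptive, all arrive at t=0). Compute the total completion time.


Since all jobs arrive at t=0, SRPT equals SPT ordering.
SPT order: [3, 6, 7]
Completion times:
  Job 1: p=3, C=3
  Job 2: p=6, C=9
  Job 3: p=7, C=16
Total completion time = 3 + 9 + 16 = 28

28


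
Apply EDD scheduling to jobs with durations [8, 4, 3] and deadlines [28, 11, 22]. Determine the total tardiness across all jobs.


Sort by due date (EDD order): [(4, 11), (3, 22), (8, 28)]
Compute completion times and tardiness:
  Job 1: p=4, d=11, C=4, tardiness=max(0,4-11)=0
  Job 2: p=3, d=22, C=7, tardiness=max(0,7-22)=0
  Job 3: p=8, d=28, C=15, tardiness=max(0,15-28)=0
Total tardiness = 0

0


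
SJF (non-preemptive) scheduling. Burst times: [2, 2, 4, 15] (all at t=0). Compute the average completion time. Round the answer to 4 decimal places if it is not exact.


SJF order (ascending): [2, 2, 4, 15]
Completion times:
  Job 1: burst=2, C=2
  Job 2: burst=2, C=4
  Job 3: burst=4, C=8
  Job 4: burst=15, C=23
Average completion = 37/4 = 9.25

9.25


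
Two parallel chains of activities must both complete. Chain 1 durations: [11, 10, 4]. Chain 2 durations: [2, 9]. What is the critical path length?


Path A total = 11 + 10 + 4 = 25
Path B total = 2 + 9 = 11
Critical path = longest path = max(25, 11) = 25

25


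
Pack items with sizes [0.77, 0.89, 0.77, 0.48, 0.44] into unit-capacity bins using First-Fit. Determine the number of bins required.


Place items sequentially using First-Fit:
  Item 0.77 -> new Bin 1
  Item 0.89 -> new Bin 2
  Item 0.77 -> new Bin 3
  Item 0.48 -> new Bin 4
  Item 0.44 -> Bin 4 (now 0.92)
Total bins used = 4

4


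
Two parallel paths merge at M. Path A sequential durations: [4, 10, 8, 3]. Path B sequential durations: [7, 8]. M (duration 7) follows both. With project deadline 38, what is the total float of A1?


Forward pass: ES(A1) = sum of predecessors on chain A = 0
EF = ES + duration = 0 + 4 = 4
Backward pass: LF(M) = deadline = 38; LS(M) = 38 - 7 = 31
LF(A1) = LS(M) - sum(successors on chain A) = 31 - 21 = 10
LS = LF - duration = 10 - 4 = 6
Total float = LS - ES = 6 - 0 = 6

6


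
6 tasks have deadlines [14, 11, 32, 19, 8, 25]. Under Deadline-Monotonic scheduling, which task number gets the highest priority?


Sort tasks by relative deadline (ascending):
  Task 5: deadline = 8
  Task 2: deadline = 11
  Task 1: deadline = 14
  Task 4: deadline = 19
  Task 6: deadline = 25
  Task 3: deadline = 32
Priority order (highest first): [5, 2, 1, 4, 6, 3]
Highest priority task = 5

5


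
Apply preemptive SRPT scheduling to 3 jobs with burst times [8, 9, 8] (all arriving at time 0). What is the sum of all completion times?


Since all jobs arrive at t=0, SRPT equals SPT ordering.
SPT order: [8, 8, 9]
Completion times:
  Job 1: p=8, C=8
  Job 2: p=8, C=16
  Job 3: p=9, C=25
Total completion time = 8 + 16 + 25 = 49

49


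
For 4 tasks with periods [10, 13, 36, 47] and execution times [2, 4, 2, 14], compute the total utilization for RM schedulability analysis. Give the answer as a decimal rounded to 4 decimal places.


Compute individual utilizations (exact fractions):
  Task 1: C/T = 2/10 = 1/5 (approx. 0.2)
  Task 2: C/T = 4/13 (approx. 0.3077)
  Task 3: C/T = 2/36 = 1/18 (approx. 0.0556)
  Task 4: C/T = 14/47 (approx. 0.2979)
Total utilization U = 1/5 + 4/13 + 1/18 + 14/47 = 47353/54990
Rounded to 4 decimal places: U = 0.8611
RM (Liu & Layland) bound for 4 tasks = 0.756828; compare with U = 47353/54990 (approx. 0.861120)
bound < U <= 1, so the RM sufficient condition is not met (inconclusive; an exact test such as response-time analysis is needed).

0.8611


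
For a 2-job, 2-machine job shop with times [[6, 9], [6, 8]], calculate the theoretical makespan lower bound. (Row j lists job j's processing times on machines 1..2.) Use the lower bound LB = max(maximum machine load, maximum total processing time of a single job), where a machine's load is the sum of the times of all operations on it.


Machine loads:
  Machine 1: 6 + 6 = 12
  Machine 2: 9 + 8 = 17
Max machine load = 17
Job totals:
  Job 1: 15
  Job 2: 14
Max job total = 15
Lower bound = max(17, 15) = 17

17


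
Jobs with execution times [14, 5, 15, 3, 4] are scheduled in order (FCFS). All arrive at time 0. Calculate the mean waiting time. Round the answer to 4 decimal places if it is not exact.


FCFS order (as given): [14, 5, 15, 3, 4]
Waiting times:
  Job 1: wait = 0
  Job 2: wait = 14
  Job 3: wait = 19
  Job 4: wait = 34
  Job 5: wait = 37
Sum of waiting times = 104
Average waiting time = 104/5 = 20.8

20.8


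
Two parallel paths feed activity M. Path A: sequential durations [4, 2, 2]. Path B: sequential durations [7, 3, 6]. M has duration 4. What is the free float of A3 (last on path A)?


ES(A3) = sum of predecessors on chain A = 6
EF(A3) = ES + duration = 6 + 2 = 8
Successor of A3 is M. ES(M) = max(sum(A), sum(B)) = max(8, 16) = 16
Free float = ES(successor) - EF(current) = 16 - 8 = 8

8


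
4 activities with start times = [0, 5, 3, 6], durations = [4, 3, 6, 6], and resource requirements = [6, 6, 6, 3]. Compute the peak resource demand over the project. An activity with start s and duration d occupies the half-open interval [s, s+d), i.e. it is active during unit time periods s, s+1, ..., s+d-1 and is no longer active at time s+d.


Each activity i is active on [start_i, start_i + duration_i).
Compute total resource usage per time slot:
  t=0: active resources = [6], total = 6
  t=1: active resources = [6], total = 6
  t=2: active resources = [6], total = 6
  t=3: active resources = [6, 6], total = 12
  t=4: active resources = [6], total = 6
  t=5: active resources = [6, 6], total = 12
  t=6: active resources = [6, 6, 3], total = 15
  t=7: active resources = [6, 6, 3], total = 15
  t=8: active resources = [6, 3], total = 9
  t=9: active resources = [3], total = 3
  t=10: active resources = [3], total = 3
  t=11: active resources = [3], total = 3
Peak resource demand = 15

15


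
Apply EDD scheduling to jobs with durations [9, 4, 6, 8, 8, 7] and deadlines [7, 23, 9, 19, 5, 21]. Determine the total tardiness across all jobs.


Sort by due date (EDD order): [(8, 5), (9, 7), (6, 9), (8, 19), (7, 21), (4, 23)]
Compute completion times and tardiness:
  Job 1: p=8, d=5, C=8, tardiness=max(0,8-5)=3
  Job 2: p=9, d=7, C=17, tardiness=max(0,17-7)=10
  Job 3: p=6, d=9, C=23, tardiness=max(0,23-9)=14
  Job 4: p=8, d=19, C=31, tardiness=max(0,31-19)=12
  Job 5: p=7, d=21, C=38, tardiness=max(0,38-21)=17
  Job 6: p=4, d=23, C=42, tardiness=max(0,42-23)=19
Total tardiness = 75

75


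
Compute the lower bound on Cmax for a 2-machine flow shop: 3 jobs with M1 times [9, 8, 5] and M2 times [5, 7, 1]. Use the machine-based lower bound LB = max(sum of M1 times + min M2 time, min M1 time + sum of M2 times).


LB1 = sum(M1 times) + min(M2 times) = 22 + 1 = 23
LB2 = min(M1 times) + sum(M2 times) = 5 + 13 = 18
Lower bound = max(LB1, LB2) = max(23, 18) = 23

23


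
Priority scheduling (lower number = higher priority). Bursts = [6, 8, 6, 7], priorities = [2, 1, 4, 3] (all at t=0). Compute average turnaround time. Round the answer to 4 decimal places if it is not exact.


Sort by priority (ascending = highest first):
Order: [(1, 8), (2, 6), (3, 7), (4, 6)]
Completion times:
  Priority 1, burst=8, C=8
  Priority 2, burst=6, C=14
  Priority 3, burst=7, C=21
  Priority 4, burst=6, C=27
Average turnaround = 70/4 = 17.5

17.5


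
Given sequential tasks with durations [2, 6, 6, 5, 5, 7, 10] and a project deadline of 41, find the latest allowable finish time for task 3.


LF(activity 3) = deadline - sum of successor durations
Successors: activities 4 through 7 with durations [5, 5, 7, 10]
Sum of successor durations = 27
LF = 41 - 27 = 14

14


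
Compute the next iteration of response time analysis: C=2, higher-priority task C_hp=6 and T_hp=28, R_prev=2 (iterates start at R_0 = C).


R_next = C + ceil(R_prev / T_hp) * C_hp
ceil(2 / 28) = ceil(0.0714) = 1
Interference = 1 * 6 = 6
R_next = 2 + 6 = 8

8


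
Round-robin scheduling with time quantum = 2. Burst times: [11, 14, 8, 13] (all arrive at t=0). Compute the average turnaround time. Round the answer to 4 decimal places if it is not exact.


Time quantum = 2
Execution trace:
  J1 runs 2 units, time = 2
  J2 runs 2 units, time = 4
  J3 runs 2 units, time = 6
  J4 runs 2 units, time = 8
  J1 runs 2 units, time = 10
  J2 runs 2 units, time = 12
  J3 runs 2 units, time = 14
  J4 runs 2 units, time = 16
  J1 runs 2 units, time = 18
  J2 runs 2 units, time = 20
  J3 runs 2 units, time = 22
  J4 runs 2 units, time = 24
  J1 runs 2 units, time = 26
  J2 runs 2 units, time = 28
  J3 runs 2 units, time = 30
  J4 runs 2 units, time = 32
  J1 runs 2 units, time = 34
  J2 runs 2 units, time = 36
  J4 runs 2 units, time = 38
  J1 runs 1 units, time = 39
  J2 runs 2 units, time = 41
  J4 runs 2 units, time = 43
  J2 runs 2 units, time = 45
  J4 runs 1 units, time = 46
Finish times: [39, 45, 30, 46]
Average turnaround = 160/4 = 40.0

40.0


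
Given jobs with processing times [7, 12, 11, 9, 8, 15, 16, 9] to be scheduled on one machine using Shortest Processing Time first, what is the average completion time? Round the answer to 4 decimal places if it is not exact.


Sort jobs by processing time (SPT order): [7, 8, 9, 9, 11, 12, 15, 16]
Compute completion times sequentially:
  Job 1: processing = 7, completes at 7
  Job 2: processing = 8, completes at 15
  Job 3: processing = 9, completes at 24
  Job 4: processing = 9, completes at 33
  Job 5: processing = 11, completes at 44
  Job 6: processing = 12, completes at 56
  Job 7: processing = 15, completes at 71
  Job 8: processing = 16, completes at 87
Sum of completion times = 337
Average completion time = 337/8 = 42.125

42.125


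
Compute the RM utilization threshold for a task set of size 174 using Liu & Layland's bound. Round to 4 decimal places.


Compute 2^(1/174) = 1.0039915496
Subtract 1: 1.0039915496 - 1 = 0.0039915496
Multiply by n: 174 * 0.0039915496 = 0.6945296304
Round to 4 dp: 0.6945

0.6945


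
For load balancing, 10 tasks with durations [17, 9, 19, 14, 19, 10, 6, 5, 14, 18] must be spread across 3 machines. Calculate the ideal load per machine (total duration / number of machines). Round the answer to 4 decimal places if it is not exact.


Total processing time = 17 + 9 + 19 + 14 + 19 + 10 + 6 + 5 + 14 + 18 = 131
Number of machines = 3
Ideal balanced load = 131 / 3 = 43.6667

43.6667


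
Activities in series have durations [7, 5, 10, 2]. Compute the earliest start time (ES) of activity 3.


Activity 3 starts after activities 1 through 2 complete.
Predecessor durations: [7, 5]
ES = 7 + 5 = 12

12


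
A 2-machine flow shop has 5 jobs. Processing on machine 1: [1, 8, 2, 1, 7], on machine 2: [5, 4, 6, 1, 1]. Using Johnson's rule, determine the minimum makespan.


Apply Johnson's rule:
  Group 1 (a <= b): [(1, 1, 5), (4, 1, 1), (3, 2, 6)]
  Group 2 (a > b): [(2, 8, 4), (5, 7, 1)]
Optimal job order: [1, 4, 3, 2, 5]
Schedule:
  Job 1: M1 done at 1, M2 done at 6
  Job 4: M1 done at 2, M2 done at 7
  Job 3: M1 done at 4, M2 done at 13
  Job 2: M1 done at 12, M2 done at 17
  Job 5: M1 done at 19, M2 done at 20
Makespan = 20

20


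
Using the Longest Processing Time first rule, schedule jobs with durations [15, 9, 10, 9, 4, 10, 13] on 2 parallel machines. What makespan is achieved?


Sort jobs in decreasing order (LPT): [15, 13, 10, 10, 9, 9, 4]
Assign each job to the least loaded machine:
  Machine 1: jobs [15, 10, 9], load = 34
  Machine 2: jobs [13, 10, 9, 4], load = 36
Makespan = max load = 36

36


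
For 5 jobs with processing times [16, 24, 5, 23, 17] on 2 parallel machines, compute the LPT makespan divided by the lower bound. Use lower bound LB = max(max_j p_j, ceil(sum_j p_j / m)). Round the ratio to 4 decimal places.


LPT order: [24, 23, 17, 16, 5]
Machine loads after assignment: [45, 40]
LPT makespan = 45
Lower bound = max(max_job, ceil(total/2)) = max(24, 43) = 43
Ratio = 45 / 43 = 1.0465

1.0465


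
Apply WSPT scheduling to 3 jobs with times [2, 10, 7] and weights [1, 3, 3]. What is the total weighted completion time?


Compute p/w ratios and sort ascending (WSPT): [(2, 1), (7, 3), (10, 3)]
Compute weighted completion times:
  Job (p=2,w=1): C=2, w*C=1*2=2
  Job (p=7,w=3): C=9, w*C=3*9=27
  Job (p=10,w=3): C=19, w*C=3*19=57
Total weighted completion time = 86

86


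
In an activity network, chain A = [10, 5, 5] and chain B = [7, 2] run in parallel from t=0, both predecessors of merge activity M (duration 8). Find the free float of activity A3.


ES(A3) = sum of predecessors on chain A = 15
EF(A3) = ES + duration = 15 + 5 = 20
Successor of A3 is M. ES(M) = max(sum(A), sum(B)) = max(20, 9) = 20
Free float = ES(successor) - EF(current) = 20 - 20 = 0

0


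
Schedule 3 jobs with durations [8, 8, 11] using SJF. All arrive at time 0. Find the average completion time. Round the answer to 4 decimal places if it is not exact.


SJF order (ascending): [8, 8, 11]
Completion times:
  Job 1: burst=8, C=8
  Job 2: burst=8, C=16
  Job 3: burst=11, C=27
Average completion = 51/3 = 17.0

17.0


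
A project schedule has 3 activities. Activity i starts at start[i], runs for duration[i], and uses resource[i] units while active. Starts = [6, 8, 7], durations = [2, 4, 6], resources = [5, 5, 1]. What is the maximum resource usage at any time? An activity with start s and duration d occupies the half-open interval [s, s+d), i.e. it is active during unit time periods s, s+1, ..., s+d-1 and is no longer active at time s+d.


Each activity i is active on [start_i, start_i + duration_i).
Compute total resource usage per time slot:
  t=0: active resources = [], total = 0
  t=1: active resources = [], total = 0
  t=2: active resources = [], total = 0
  t=3: active resources = [], total = 0
  t=4: active resources = [], total = 0
  t=5: active resources = [], total = 0
  t=6: active resources = [5], total = 5
  t=7: active resources = [5, 1], total = 6
  t=8: active resources = [5, 1], total = 6
  t=9: active resources = [5, 1], total = 6
  t=10: active resources = [5, 1], total = 6
  t=11: active resources = [5, 1], total = 6
  t=12: active resources = [1], total = 1
Peak resource demand = 6

6


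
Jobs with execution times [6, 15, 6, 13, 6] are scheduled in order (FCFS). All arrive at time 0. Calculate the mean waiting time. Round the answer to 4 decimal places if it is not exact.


FCFS order (as given): [6, 15, 6, 13, 6]
Waiting times:
  Job 1: wait = 0
  Job 2: wait = 6
  Job 3: wait = 21
  Job 4: wait = 27
  Job 5: wait = 40
Sum of waiting times = 94
Average waiting time = 94/5 = 18.8

18.8


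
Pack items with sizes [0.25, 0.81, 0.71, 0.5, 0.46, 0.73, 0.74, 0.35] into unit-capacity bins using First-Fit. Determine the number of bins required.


Place items sequentially using First-Fit:
  Item 0.25 -> new Bin 1
  Item 0.81 -> new Bin 2
  Item 0.71 -> Bin 1 (now 0.96)
  Item 0.5 -> new Bin 3
  Item 0.46 -> Bin 3 (now 0.96)
  Item 0.73 -> new Bin 4
  Item 0.74 -> new Bin 5
  Item 0.35 -> new Bin 6
Total bins used = 6

6


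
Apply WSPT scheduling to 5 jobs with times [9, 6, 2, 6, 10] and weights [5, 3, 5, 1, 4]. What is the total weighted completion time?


Compute p/w ratios and sort ascending (WSPT): [(2, 5), (9, 5), (6, 3), (10, 4), (6, 1)]
Compute weighted completion times:
  Job (p=2,w=5): C=2, w*C=5*2=10
  Job (p=9,w=5): C=11, w*C=5*11=55
  Job (p=6,w=3): C=17, w*C=3*17=51
  Job (p=10,w=4): C=27, w*C=4*27=108
  Job (p=6,w=1): C=33, w*C=1*33=33
Total weighted completion time = 257

257


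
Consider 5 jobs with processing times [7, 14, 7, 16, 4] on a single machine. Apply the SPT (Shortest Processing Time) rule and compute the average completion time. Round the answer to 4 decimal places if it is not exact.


Sort jobs by processing time (SPT order): [4, 7, 7, 14, 16]
Compute completion times sequentially:
  Job 1: processing = 4, completes at 4
  Job 2: processing = 7, completes at 11
  Job 3: processing = 7, completes at 18
  Job 4: processing = 14, completes at 32
  Job 5: processing = 16, completes at 48
Sum of completion times = 113
Average completion time = 113/5 = 22.6

22.6


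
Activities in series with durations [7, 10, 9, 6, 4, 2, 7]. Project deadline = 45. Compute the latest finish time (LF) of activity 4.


LF(activity 4) = deadline - sum of successor durations
Successors: activities 5 through 7 with durations [4, 2, 7]
Sum of successor durations = 13
LF = 45 - 13 = 32

32


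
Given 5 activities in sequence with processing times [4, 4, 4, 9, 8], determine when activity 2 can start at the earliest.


Activity 2 starts after activities 1 through 1 complete.
Predecessor durations: [4]
ES = 4 = 4

4


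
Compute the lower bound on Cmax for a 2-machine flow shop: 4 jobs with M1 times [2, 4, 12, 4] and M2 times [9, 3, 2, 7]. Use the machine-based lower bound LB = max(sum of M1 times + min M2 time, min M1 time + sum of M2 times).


LB1 = sum(M1 times) + min(M2 times) = 22 + 2 = 24
LB2 = min(M1 times) + sum(M2 times) = 2 + 21 = 23
Lower bound = max(LB1, LB2) = max(24, 23) = 24

24


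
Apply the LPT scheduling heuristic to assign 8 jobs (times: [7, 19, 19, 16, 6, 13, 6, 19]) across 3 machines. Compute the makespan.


Sort jobs in decreasing order (LPT): [19, 19, 19, 16, 13, 7, 6, 6]
Assign each job to the least loaded machine:
  Machine 1: jobs [19, 16], load = 35
  Machine 2: jobs [19, 13, 6], load = 38
  Machine 3: jobs [19, 7, 6], load = 32
Makespan = max load = 38

38


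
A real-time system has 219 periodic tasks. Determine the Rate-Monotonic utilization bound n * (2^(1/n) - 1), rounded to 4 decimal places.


Compute 2^(1/219) = 1.0031700697
Subtract 1: 1.0031700697 - 1 = 0.0031700697
Multiply by n: 219 * 0.0031700697 = 0.6942452643
Round to 4 dp: 0.6942

0.6942


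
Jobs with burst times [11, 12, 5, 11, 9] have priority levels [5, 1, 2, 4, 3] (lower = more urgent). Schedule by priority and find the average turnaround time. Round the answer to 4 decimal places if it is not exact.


Sort by priority (ascending = highest first):
Order: [(1, 12), (2, 5), (3, 9), (4, 11), (5, 11)]
Completion times:
  Priority 1, burst=12, C=12
  Priority 2, burst=5, C=17
  Priority 3, burst=9, C=26
  Priority 4, burst=11, C=37
  Priority 5, burst=11, C=48
Average turnaround = 140/5 = 28.0

28.0


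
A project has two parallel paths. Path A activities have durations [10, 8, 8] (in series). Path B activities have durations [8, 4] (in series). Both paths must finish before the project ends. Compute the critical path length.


Path A total = 10 + 8 + 8 = 26
Path B total = 8 + 4 = 12
Critical path = longest path = max(26, 12) = 26

26


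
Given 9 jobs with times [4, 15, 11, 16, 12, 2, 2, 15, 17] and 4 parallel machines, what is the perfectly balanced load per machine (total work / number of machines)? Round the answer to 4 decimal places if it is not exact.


Total processing time = 4 + 15 + 11 + 16 + 12 + 2 + 2 + 15 + 17 = 94
Number of machines = 4
Ideal balanced load = 94 / 4 = 23.5

23.5


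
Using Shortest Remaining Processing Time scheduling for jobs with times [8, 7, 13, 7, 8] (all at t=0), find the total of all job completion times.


Since all jobs arrive at t=0, SRPT equals SPT ordering.
SPT order: [7, 7, 8, 8, 13]
Completion times:
  Job 1: p=7, C=7
  Job 2: p=7, C=14
  Job 3: p=8, C=22
  Job 4: p=8, C=30
  Job 5: p=13, C=43
Total completion time = 7 + 14 + 22 + 30 + 43 = 116

116


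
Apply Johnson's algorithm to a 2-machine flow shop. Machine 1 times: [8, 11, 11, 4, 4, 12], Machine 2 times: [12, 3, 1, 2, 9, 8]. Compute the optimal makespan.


Apply Johnson's rule:
  Group 1 (a <= b): [(5, 4, 9), (1, 8, 12)]
  Group 2 (a > b): [(6, 12, 8), (2, 11, 3), (4, 4, 2), (3, 11, 1)]
Optimal job order: [5, 1, 6, 2, 4, 3]
Schedule:
  Job 5: M1 done at 4, M2 done at 13
  Job 1: M1 done at 12, M2 done at 25
  Job 6: M1 done at 24, M2 done at 33
  Job 2: M1 done at 35, M2 done at 38
  Job 4: M1 done at 39, M2 done at 41
  Job 3: M1 done at 50, M2 done at 51
Makespan = 51

51


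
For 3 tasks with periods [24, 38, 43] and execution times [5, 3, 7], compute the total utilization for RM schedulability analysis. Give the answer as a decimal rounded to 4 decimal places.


Compute individual utilizations (exact fractions):
  Task 1: C/T = 5/24 (approx. 0.2083)
  Task 2: C/T = 3/38 (approx. 0.0789)
  Task 3: C/T = 7/43 (approx. 0.1628)
Total utilization U = 5/24 + 3/38 + 7/43 = 8825/19608
Rounded to 4 decimal places: U = 0.4501
RM (Liu & Layland) bound for 3 tasks = 0.779763; compare with U = 8825/19608 (approx. 0.450071)
U <= bound, so schedulable by RM sufficient condition.

0.4501


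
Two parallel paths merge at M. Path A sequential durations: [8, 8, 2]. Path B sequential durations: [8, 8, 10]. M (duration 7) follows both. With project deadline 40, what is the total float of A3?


Forward pass: ES(A3) = sum of predecessors on chain A = 16
EF = ES + duration = 16 + 2 = 18
Backward pass: LF(M) = deadline = 40; LS(M) = 40 - 7 = 33
LF(A3) = LS(M) - sum(successors on chain A) = 33 - 0 = 33
LS = LF - duration = 33 - 2 = 31
Total float = LS - ES = 31 - 16 = 15

15


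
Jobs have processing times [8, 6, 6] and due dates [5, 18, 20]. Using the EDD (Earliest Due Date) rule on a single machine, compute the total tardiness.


Sort by due date (EDD order): [(8, 5), (6, 18), (6, 20)]
Compute completion times and tardiness:
  Job 1: p=8, d=5, C=8, tardiness=max(0,8-5)=3
  Job 2: p=6, d=18, C=14, tardiness=max(0,14-18)=0
  Job 3: p=6, d=20, C=20, tardiness=max(0,20-20)=0
Total tardiness = 3

3


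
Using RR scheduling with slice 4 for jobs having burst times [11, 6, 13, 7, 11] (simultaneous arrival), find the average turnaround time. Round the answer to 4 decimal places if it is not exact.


Time quantum = 4
Execution trace:
  J1 runs 4 units, time = 4
  J2 runs 4 units, time = 8
  J3 runs 4 units, time = 12
  J4 runs 4 units, time = 16
  J5 runs 4 units, time = 20
  J1 runs 4 units, time = 24
  J2 runs 2 units, time = 26
  J3 runs 4 units, time = 30
  J4 runs 3 units, time = 33
  J5 runs 4 units, time = 37
  J1 runs 3 units, time = 40
  J3 runs 4 units, time = 44
  J5 runs 3 units, time = 47
  J3 runs 1 units, time = 48
Finish times: [40, 26, 48, 33, 47]
Average turnaround = 194/5 = 38.8

38.8


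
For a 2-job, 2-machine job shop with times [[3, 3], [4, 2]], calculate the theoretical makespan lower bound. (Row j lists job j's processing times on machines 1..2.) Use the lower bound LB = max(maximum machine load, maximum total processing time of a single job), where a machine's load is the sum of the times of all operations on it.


Machine loads:
  Machine 1: 3 + 4 = 7
  Machine 2: 3 + 2 = 5
Max machine load = 7
Job totals:
  Job 1: 6
  Job 2: 6
Max job total = 6
Lower bound = max(7, 6) = 7

7


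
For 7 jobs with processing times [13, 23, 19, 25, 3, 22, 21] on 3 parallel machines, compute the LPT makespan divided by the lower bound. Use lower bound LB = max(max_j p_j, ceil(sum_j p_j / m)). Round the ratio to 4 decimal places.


LPT order: [25, 23, 22, 21, 19, 13, 3]
Machine loads after assignment: [41, 42, 43]
LPT makespan = 43
Lower bound = max(max_job, ceil(total/3)) = max(25, 42) = 42
Ratio = 43 / 42 = 1.0238

1.0238


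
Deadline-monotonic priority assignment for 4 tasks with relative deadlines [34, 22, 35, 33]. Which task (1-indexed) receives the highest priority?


Sort tasks by relative deadline (ascending):
  Task 2: deadline = 22
  Task 4: deadline = 33
  Task 1: deadline = 34
  Task 3: deadline = 35
Priority order (highest first): [2, 4, 1, 3]
Highest priority task = 2

2


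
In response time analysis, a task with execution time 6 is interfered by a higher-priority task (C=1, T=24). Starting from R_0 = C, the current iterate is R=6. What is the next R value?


R_next = C + ceil(R_prev / T_hp) * C_hp
ceil(6 / 24) = ceil(0.25) = 1
Interference = 1 * 1 = 1
R_next = 6 + 1 = 7

7


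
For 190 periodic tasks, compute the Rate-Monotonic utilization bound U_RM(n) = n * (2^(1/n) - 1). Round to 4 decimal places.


Compute 2^(1/190) = 1.0036548056
Subtract 1: 1.0036548056 - 1 = 0.0036548056
Multiply by n: 190 * 0.0036548056 = 0.6944130640
Round to 4 dp: 0.6944

0.6944


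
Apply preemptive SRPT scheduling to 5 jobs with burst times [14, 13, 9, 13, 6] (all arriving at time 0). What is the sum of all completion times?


Since all jobs arrive at t=0, SRPT equals SPT ordering.
SPT order: [6, 9, 13, 13, 14]
Completion times:
  Job 1: p=6, C=6
  Job 2: p=9, C=15
  Job 3: p=13, C=28
  Job 4: p=13, C=41
  Job 5: p=14, C=55
Total completion time = 6 + 15 + 28 + 41 + 55 = 145

145


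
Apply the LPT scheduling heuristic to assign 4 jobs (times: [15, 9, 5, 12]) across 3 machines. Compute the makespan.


Sort jobs in decreasing order (LPT): [15, 12, 9, 5]
Assign each job to the least loaded machine:
  Machine 1: jobs [15], load = 15
  Machine 2: jobs [12], load = 12
  Machine 3: jobs [9, 5], load = 14
Makespan = max load = 15

15


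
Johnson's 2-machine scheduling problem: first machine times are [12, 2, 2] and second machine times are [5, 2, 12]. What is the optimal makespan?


Apply Johnson's rule:
  Group 1 (a <= b): [(2, 2, 2), (3, 2, 12)]
  Group 2 (a > b): [(1, 12, 5)]
Optimal job order: [2, 3, 1]
Schedule:
  Job 2: M1 done at 2, M2 done at 4
  Job 3: M1 done at 4, M2 done at 16
  Job 1: M1 done at 16, M2 done at 21
Makespan = 21

21


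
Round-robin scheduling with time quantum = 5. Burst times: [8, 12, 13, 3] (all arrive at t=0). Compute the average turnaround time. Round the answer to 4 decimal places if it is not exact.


Time quantum = 5
Execution trace:
  J1 runs 5 units, time = 5
  J2 runs 5 units, time = 10
  J3 runs 5 units, time = 15
  J4 runs 3 units, time = 18
  J1 runs 3 units, time = 21
  J2 runs 5 units, time = 26
  J3 runs 5 units, time = 31
  J2 runs 2 units, time = 33
  J3 runs 3 units, time = 36
Finish times: [21, 33, 36, 18]
Average turnaround = 108/4 = 27.0

27.0


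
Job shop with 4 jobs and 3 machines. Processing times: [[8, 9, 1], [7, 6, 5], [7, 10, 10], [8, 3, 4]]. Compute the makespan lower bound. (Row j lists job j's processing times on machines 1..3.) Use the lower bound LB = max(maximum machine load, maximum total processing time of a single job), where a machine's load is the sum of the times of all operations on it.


Machine loads:
  Machine 1: 8 + 7 + 7 + 8 = 30
  Machine 2: 9 + 6 + 10 + 3 = 28
  Machine 3: 1 + 5 + 10 + 4 = 20
Max machine load = 30
Job totals:
  Job 1: 18
  Job 2: 18
  Job 3: 27
  Job 4: 15
Max job total = 27
Lower bound = max(30, 27) = 30

30


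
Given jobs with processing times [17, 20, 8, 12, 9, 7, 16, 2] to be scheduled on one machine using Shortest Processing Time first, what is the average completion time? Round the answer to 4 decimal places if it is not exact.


Sort jobs by processing time (SPT order): [2, 7, 8, 9, 12, 16, 17, 20]
Compute completion times sequentially:
  Job 1: processing = 2, completes at 2
  Job 2: processing = 7, completes at 9
  Job 3: processing = 8, completes at 17
  Job 4: processing = 9, completes at 26
  Job 5: processing = 12, completes at 38
  Job 6: processing = 16, completes at 54
  Job 7: processing = 17, completes at 71
  Job 8: processing = 20, completes at 91
Sum of completion times = 308
Average completion time = 308/8 = 38.5

38.5


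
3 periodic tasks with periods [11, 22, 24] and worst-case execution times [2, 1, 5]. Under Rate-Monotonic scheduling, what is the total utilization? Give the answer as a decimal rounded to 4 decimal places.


Compute individual utilizations (exact fractions):
  Task 1: C/T = 2/11 (approx. 0.1818)
  Task 2: C/T = 1/22 (approx. 0.0455)
  Task 3: C/T = 5/24 (approx. 0.2083)
Total utilization U = 2/11 + 1/22 + 5/24 = 115/264
Rounded to 4 decimal places: U = 0.4356
RM (Liu & Layland) bound for 3 tasks = 0.779763; compare with U = 115/264 (approx. 0.435606)
U <= bound, so schedulable by RM sufficient condition.

0.4356


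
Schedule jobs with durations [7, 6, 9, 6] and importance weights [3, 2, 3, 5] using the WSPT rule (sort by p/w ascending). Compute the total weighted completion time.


Compute p/w ratios and sort ascending (WSPT): [(6, 5), (7, 3), (6, 2), (9, 3)]
Compute weighted completion times:
  Job (p=6,w=5): C=6, w*C=5*6=30
  Job (p=7,w=3): C=13, w*C=3*13=39
  Job (p=6,w=2): C=19, w*C=2*19=38
  Job (p=9,w=3): C=28, w*C=3*28=84
Total weighted completion time = 191

191


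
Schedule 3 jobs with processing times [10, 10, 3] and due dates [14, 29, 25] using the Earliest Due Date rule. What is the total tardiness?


Sort by due date (EDD order): [(10, 14), (3, 25), (10, 29)]
Compute completion times and tardiness:
  Job 1: p=10, d=14, C=10, tardiness=max(0,10-14)=0
  Job 2: p=3, d=25, C=13, tardiness=max(0,13-25)=0
  Job 3: p=10, d=29, C=23, tardiness=max(0,23-29)=0
Total tardiness = 0

0


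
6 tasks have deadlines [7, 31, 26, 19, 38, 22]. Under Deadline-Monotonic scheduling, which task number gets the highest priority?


Sort tasks by relative deadline (ascending):
  Task 1: deadline = 7
  Task 4: deadline = 19
  Task 6: deadline = 22
  Task 3: deadline = 26
  Task 2: deadline = 31
  Task 5: deadline = 38
Priority order (highest first): [1, 4, 6, 3, 2, 5]
Highest priority task = 1

1


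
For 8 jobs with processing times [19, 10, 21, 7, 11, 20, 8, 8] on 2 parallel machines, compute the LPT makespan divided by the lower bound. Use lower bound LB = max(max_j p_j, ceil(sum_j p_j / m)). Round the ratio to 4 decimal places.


LPT order: [21, 20, 19, 11, 10, 8, 8, 7]
Machine loads after assignment: [50, 54]
LPT makespan = 54
Lower bound = max(max_job, ceil(total/2)) = max(21, 52) = 52
Ratio = 54 / 52 = 1.0385

1.0385


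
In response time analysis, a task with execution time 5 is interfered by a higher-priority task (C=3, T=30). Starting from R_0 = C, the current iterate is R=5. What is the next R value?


R_next = C + ceil(R_prev / T_hp) * C_hp
ceil(5 / 30) = ceil(0.1667) = 1
Interference = 1 * 3 = 3
R_next = 5 + 3 = 8

8


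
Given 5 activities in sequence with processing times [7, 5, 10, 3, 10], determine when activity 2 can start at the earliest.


Activity 2 starts after activities 1 through 1 complete.
Predecessor durations: [7]
ES = 7 = 7

7


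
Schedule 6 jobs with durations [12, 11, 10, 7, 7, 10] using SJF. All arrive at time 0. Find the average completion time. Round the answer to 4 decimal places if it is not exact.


SJF order (ascending): [7, 7, 10, 10, 11, 12]
Completion times:
  Job 1: burst=7, C=7
  Job 2: burst=7, C=14
  Job 3: burst=10, C=24
  Job 4: burst=10, C=34
  Job 5: burst=11, C=45
  Job 6: burst=12, C=57
Average completion = 181/6 = 30.1667

30.1667


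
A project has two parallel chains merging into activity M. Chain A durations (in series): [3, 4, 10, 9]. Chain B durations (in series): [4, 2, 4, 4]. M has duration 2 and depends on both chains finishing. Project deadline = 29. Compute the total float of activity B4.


Forward pass: ES(B4) = sum of predecessors on chain B = 10
EF = ES + duration = 10 + 4 = 14
Backward pass: LF(M) = deadline = 29; LS(M) = 29 - 2 = 27
LF(B4) = LS(M) - sum(successors on chain B) = 27 - 0 = 27
LS = LF - duration = 27 - 4 = 23
Total float = LS - ES = 23 - 10 = 13

13


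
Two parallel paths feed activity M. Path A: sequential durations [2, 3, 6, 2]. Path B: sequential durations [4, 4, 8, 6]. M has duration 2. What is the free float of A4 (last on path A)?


ES(A4) = sum of predecessors on chain A = 11
EF(A4) = ES + duration = 11 + 2 = 13
Successor of A4 is M. ES(M) = max(sum(A), sum(B)) = max(13, 22) = 22
Free float = ES(successor) - EF(current) = 22 - 13 = 9

9


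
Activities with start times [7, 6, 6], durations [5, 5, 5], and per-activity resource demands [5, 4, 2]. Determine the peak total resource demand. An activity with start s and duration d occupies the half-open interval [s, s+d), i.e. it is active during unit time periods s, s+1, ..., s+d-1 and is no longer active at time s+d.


Each activity i is active on [start_i, start_i + duration_i).
Compute total resource usage per time slot:
  t=0: active resources = [], total = 0
  t=1: active resources = [], total = 0
  t=2: active resources = [], total = 0
  t=3: active resources = [], total = 0
  t=4: active resources = [], total = 0
  t=5: active resources = [], total = 0
  t=6: active resources = [4, 2], total = 6
  t=7: active resources = [5, 4, 2], total = 11
  t=8: active resources = [5, 4, 2], total = 11
  t=9: active resources = [5, 4, 2], total = 11
  t=10: active resources = [5, 4, 2], total = 11
  t=11: active resources = [5], total = 5
Peak resource demand = 11

11


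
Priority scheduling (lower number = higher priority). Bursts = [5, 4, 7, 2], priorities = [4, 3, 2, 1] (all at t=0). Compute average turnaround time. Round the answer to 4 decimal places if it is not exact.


Sort by priority (ascending = highest first):
Order: [(1, 2), (2, 7), (3, 4), (4, 5)]
Completion times:
  Priority 1, burst=2, C=2
  Priority 2, burst=7, C=9
  Priority 3, burst=4, C=13
  Priority 4, burst=5, C=18
Average turnaround = 42/4 = 10.5

10.5


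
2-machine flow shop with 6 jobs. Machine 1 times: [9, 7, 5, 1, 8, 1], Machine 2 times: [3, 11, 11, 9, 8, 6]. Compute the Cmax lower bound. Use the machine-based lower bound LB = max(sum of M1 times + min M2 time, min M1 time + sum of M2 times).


LB1 = sum(M1 times) + min(M2 times) = 31 + 3 = 34
LB2 = min(M1 times) + sum(M2 times) = 1 + 48 = 49
Lower bound = max(LB1, LB2) = max(34, 49) = 49

49


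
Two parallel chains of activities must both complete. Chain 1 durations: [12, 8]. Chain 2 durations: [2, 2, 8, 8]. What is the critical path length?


Path A total = 12 + 8 = 20
Path B total = 2 + 2 + 8 + 8 = 20
Critical path = longest path = max(20, 20) = 20

20


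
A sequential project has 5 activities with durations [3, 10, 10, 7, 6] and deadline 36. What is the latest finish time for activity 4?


LF(activity 4) = deadline - sum of successor durations
Successors: activities 5 through 5 with durations [6]
Sum of successor durations = 6
LF = 36 - 6 = 30

30
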